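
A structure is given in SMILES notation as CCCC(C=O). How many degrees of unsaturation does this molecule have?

Atom tally by fragment:
  CH3 → C:1 H:3
  CH2 → C:1 H:2
  CH2 → C:1 H:2
  CH2CHO → C:2 H:3 O:1
Element totals:
  C: 5
  H: 10
  O: 1
Molecular formula: C5H10O.
DoU = (2C + 2 + N − H − X) / 2 = (2·5 + 2 + 0 − 10 − 0) / 2 = 1.

1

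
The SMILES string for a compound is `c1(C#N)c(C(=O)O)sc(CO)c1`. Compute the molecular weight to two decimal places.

183.18 g/mol

Atom tally by fragment:
  thiophene ring core → C:4 H:4 S:1
  (− 3 ring H displaced by substituents)
  + CN → C:1 N:1
  + COOH → C:1 H:1 O:2
  + CH2OH → C:1 H:3 O:1
Element totals:
  C: 7
  H: 5
  N: 1
  O: 3
  S: 1
Molecular formula: C7H5NO3S.
  M = 7(12.011) + 5(1.008) + 14.007 + 3(15.999) + 32.06
    = 84.077 + 5.040 + 14.007 + 47.997 + 32.060 = 183.181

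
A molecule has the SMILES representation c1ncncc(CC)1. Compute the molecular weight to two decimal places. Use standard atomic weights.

Atom tally by fragment:
  pyrimidine ring core → C:4 H:4 N:2
  (− 1 ring H displaced by substituents)
  + C2H5 → C:2 H:5
Element totals:
  C: 6
  H: 8
  N: 2
Molecular formula: C6H8N2.
  M = 6(12.011) + 8(1.008) + 2(14.007)
    = 72.066 + 8.064 + 28.014 = 108.144

108.14 g/mol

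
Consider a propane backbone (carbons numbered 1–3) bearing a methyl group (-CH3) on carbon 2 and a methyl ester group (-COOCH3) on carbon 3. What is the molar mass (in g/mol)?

116.16 g/mol

Atom tally by fragment:
  CH3 → C:1 H:3
  CH(CH3) → C:2 H:4
  CH2COOCH3 → C:3 H:5 O:2
Element totals:
  C: 6
  H: 12
  O: 2
Molecular formula: C6H12O2.
  M = 6(12.011) + 12(1.008) + 2(15.999)
    = 72.066 + 12.096 + 31.998 = 116.160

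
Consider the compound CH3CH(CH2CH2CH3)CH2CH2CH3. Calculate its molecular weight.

Element totals:
  C: 8
  H: 18
Molecular formula: C8H18.
  M = 8(12.011) + 18(1.008)
    = 96.088 + 18.144 = 114.232

114.23 g/mol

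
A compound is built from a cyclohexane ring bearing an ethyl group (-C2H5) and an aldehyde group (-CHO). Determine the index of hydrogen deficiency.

2

Atom tally by fragment:
  cyclohexane ring core → C:6 H:12
  (− 2 ring H displaced by substituents)
  + C2H5 → C:2 H:5
  + CHO → C:1 H:1 O:1
Element totals:
  C: 9
  H: 16
  O: 1
Molecular formula: C9H16O.
DoU = (2C + 2 + N − H − X) / 2 = (2·9 + 2 + 0 − 16 − 0) / 2 = 2.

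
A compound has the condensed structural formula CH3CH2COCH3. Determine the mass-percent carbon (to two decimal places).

66.63%

Atom tally by fragment:
  CH3 → C:1 H:3
  CH2COCH3 → C:3 H:5 O:1
Element totals:
  C: 4
  H: 8
  O: 1
Molecular formula: C4H8O.
Molar mass = 72.107 g/mol.
Mass from C: 4 × 12.011 = 48.044 g/mol.
%C = 48.044 / 72.107 × 100 = 66.63%.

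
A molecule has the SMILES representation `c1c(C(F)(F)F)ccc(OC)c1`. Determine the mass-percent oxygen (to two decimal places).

Atom tally by fragment:
  benzene ring core → C:6 H:6
  (− 2 ring H displaced by substituents)
  + CF3 → C:1 F:3
  + OCH3 → C:1 H:3 O:1
Element totals:
  C: 8
  H: 7
  F: 3
  O: 1
Molecular formula: C8H7F3O.
Molar mass = 176.137 g/mol.
Mass from O: 1 × 15.999 = 15.999 g/mol.
%O = 15.999 / 176.137 × 100 = 9.08%.

9.08%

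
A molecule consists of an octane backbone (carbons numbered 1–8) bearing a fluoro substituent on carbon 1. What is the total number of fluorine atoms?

Atom tally by fragment:
  FCH2 → C:1 H:2 F:1
  CH2 → C:1 H:2
  CH2 → C:1 H:2
  CH2 → C:1 H:2
  CH2 → C:1 H:2
  CH2 → C:1 H:2
  CH2 → C:1 H:2
  CH3 → C:1 H:3
Element totals:
  C: 8
  H: 17
  F: 1

1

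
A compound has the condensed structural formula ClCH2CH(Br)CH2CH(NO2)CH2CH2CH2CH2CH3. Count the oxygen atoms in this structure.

2

Element totals:
  C: 9
  H: 17
  Br: 1
  Cl: 1
  N: 1
  O: 2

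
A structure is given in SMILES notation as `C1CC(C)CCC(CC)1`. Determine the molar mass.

126.24 g/mol

Atom tally by fragment:
  cyclohexane ring core → C:6 H:12
  (− 2 ring H displaced by substituents)
  + CH3 → C:1 H:3
  + C2H5 → C:2 H:5
Element totals:
  C: 9
  H: 18
Molecular formula: C9H18.
  M = 9(12.011) + 18(1.008)
    = 108.099 + 18.144 = 126.243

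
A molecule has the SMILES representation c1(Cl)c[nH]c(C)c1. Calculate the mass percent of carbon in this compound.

Atom tally by fragment:
  pyrrole ring core → C:4 H:5 N:1
  (− 2 ring H displaced by substituents)
  + Cl → Cl:1
  + CH3 → C:1 H:3
Element totals:
  C: 5
  H: 6
  Cl: 1
  N: 1
Molecular formula: C5H6ClN.
Molar mass = 115.560 g/mol.
Mass from C: 5 × 12.011 = 60.055 g/mol.
%C = 60.055 / 115.560 × 100 = 51.97%.

51.97%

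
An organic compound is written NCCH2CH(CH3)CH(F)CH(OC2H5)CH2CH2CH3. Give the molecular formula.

C11H20FNO

Atom tally by fragment:
  NCCH2 → C:2 H:2 N:1
  CH(CH3) → C:2 H:4
  CH(F) → C:1 H:1 F:1
  CH(OC2H5) → C:3 H:6 O:1
  CH2 → C:1 H:2
  CH2 → C:1 H:2
  CH3 → C:1 H:3
Element totals:
  C: 11
  H: 20
  F: 1
  N: 1
  O: 1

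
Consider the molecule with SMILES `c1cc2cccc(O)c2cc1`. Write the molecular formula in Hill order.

Atom tally by fragment:
  naphthalene ring system core → C:10 H:8
  (− 1 ring H displaced by substituents)
  + OH → O:1 H:1
Element totals:
  C: 10
  H: 8
  O: 1

C10H8O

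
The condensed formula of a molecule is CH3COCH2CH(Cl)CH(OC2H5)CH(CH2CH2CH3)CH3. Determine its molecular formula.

C12H23ClO2

Element totals:
  C: 12
  H: 23
  Cl: 1
  O: 2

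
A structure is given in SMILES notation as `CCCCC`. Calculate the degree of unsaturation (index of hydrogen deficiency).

0

Atom tally by fragment:
  CH3 → C:1 H:3
  CH2 → C:1 H:2
  CH2 → C:1 H:2
  CH2 → C:1 H:2
  CH3 → C:1 H:3
Element totals:
  C: 5
  H: 12
Molecular formula: C5H12.
DoU = (2C + 2 + N − H − X) / 2 = (2·5 + 2 + 0 − 12 − 0) / 2 = 0.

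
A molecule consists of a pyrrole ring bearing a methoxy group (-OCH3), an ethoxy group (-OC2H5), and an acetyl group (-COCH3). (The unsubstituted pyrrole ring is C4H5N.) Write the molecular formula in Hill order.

C9H13NO3

Atom tally by fragment:
  pyrrole ring core → C:4 H:5 N:1
  (− 3 ring H displaced by substituents)
  + OCH3 → C:1 H:3 O:1
  + OC2H5 → C:2 H:5 O:1
  + COCH3 → C:2 H:3 O:1
Element totals:
  C: 9
  H: 13
  N: 1
  O: 3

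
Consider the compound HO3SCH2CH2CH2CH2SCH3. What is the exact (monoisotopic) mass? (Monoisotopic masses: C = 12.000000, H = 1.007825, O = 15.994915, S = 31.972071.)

184.0228

Element totals:
  C: 5
  H: 12
  O: 3
  S: 2
Molecular formula: C5H12O3S2.
  M = 5(12.0) + 12(1.007825) + 3(15.994915) + 2(31.972071)
    = 60.000000 + 12.093900 + 47.984745 + 63.944142 = 184.022787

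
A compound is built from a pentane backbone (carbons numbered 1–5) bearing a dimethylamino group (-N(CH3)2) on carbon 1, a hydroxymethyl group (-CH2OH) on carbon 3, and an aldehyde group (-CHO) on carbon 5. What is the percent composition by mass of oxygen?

Atom tally by fragment:
  (CH3)2NCH2 → C:3 H:8 N:1
  CH2 → C:1 H:2
  CH(CH2OH) → C:2 H:4 O:1
  CH2 → C:1 H:2
  CH2CHO → C:2 H:3 O:1
Element totals:
  C: 9
  H: 19
  N: 1
  O: 2
Molecular formula: C9H19NO2.
Molar mass = 173.256 g/mol.
Mass from O: 2 × 15.999 = 31.998 g/mol.
%O = 31.998 / 173.256 × 100 = 18.47%.

18.47%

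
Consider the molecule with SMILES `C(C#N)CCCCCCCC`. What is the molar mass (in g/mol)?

Atom tally by fragment:
  NCCH2 → C:2 H:2 N:1
  CH2 → C:1 H:2
  CH2 → C:1 H:2
  CH2 → C:1 H:2
  CH2 → C:1 H:2
  CH2 → C:1 H:2
  CH2 → C:1 H:2
  CH2 → C:1 H:2
  CH3 → C:1 H:3
Element totals:
  C: 10
  H: 19
  N: 1
Molecular formula: C10H19N.
  M = 10(12.011) + 19(1.008) + 14.007
    = 120.110 + 19.152 + 14.007 = 153.269

153.27 g/mol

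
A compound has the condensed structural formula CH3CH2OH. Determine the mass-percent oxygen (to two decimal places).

Atom tally by fragment:
  CH3 → C:1 H:3
  CH2OH → C:1 H:3 O:1
Element totals:
  C: 2
  H: 6
  O: 1
Molecular formula: C2H6O.
Molar mass = 46.069 g/mol.
Mass from O: 1 × 15.999 = 15.999 g/mol.
%O = 15.999 / 46.069 × 100 = 34.73%.

34.73%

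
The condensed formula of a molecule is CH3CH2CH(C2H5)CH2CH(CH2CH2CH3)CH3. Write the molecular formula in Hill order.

C11H24

Atom tally by fragment:
  CH3 → C:1 H:3
  CH2 → C:1 H:2
  CH(C2H5) → C:3 H:6
  CH2 → C:1 H:2
  CH(CH2CH2CH3) → C:4 H:8
  CH3 → C:1 H:3
Element totals:
  C: 11
  H: 24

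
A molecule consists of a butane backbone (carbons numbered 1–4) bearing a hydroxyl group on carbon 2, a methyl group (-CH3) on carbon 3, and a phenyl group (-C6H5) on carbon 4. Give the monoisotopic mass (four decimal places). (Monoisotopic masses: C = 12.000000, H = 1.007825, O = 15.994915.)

164.1201

Atom tally by fragment:
  CH3 → C:1 H:3
  CH(OH) → C:1 H:2 O:1
  CH(CH3) → C:2 H:4
  CH2C6H5 → C:7 H:7
Element totals:
  C: 11
  H: 16
  O: 1
Molecular formula: C11H16O.
  M = 11(12.0) + 16(1.007825) + 15.994915
    = 132.000000 + 16.125200 + 15.994915 = 164.120115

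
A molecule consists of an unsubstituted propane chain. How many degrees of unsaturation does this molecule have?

0

Atom tally by fragment:
  CH3 → C:1 H:3
  CH2 → C:1 H:2
  CH3 → C:1 H:3
Element totals:
  C: 3
  H: 8
Molecular formula: C3H8.
DoU = (2C + 2 + N − H − X) / 2 = (2·3 + 2 + 0 − 8 − 0) / 2 = 0.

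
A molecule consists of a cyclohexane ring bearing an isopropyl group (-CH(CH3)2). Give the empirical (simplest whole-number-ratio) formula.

CH2

Atom tally by fragment:
  cyclohexane ring core → C:6 H:12
  (− 1 ring H displaced by substituents)
  + CH(CH3)2 → C:3 H:7
Element totals:
  C: 9
  H: 18
Molecular formula: C9H18.
gcd of subscripts = 9; dividing each by 9:
  C: 9/9 = 1
  H: 18/9 = 2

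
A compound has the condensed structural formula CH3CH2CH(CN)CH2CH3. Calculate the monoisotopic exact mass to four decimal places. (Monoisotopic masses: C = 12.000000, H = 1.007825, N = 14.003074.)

Atom tally by fragment:
  CH3 → C:1 H:3
  CH2 → C:1 H:2
  CH(CN) → C:2 H:1 N:1
  CH2 → C:1 H:2
  CH3 → C:1 H:3
Element totals:
  C: 6
  H: 11
  N: 1
Molecular formula: C6H11N.
  M = 6(12.0) + 11(1.007825) + 14.003074
    = 72.000000 + 11.086075 + 14.003074 = 97.089149

97.0891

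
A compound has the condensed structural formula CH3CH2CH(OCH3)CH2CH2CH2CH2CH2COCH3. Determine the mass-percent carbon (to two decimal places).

70.92%

Element totals:
  C: 11
  H: 22
  O: 2
Molecular formula: C11H22O2.
Molar mass = 186.295 g/mol.
Mass from C: 11 × 12.011 = 132.121 g/mol.
%C = 132.121 / 186.295 × 100 = 70.92%.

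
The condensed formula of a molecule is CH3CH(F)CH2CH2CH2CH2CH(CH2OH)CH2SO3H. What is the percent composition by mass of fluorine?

Element totals:
  C: 9
  H: 19
  F: 1
  O: 4
  S: 1
Molecular formula: C9H19FO4S.
Molar mass = 242.305 g/mol.
Mass from F: 1 × 18.998 = 18.998 g/mol.
%F = 18.998 / 242.305 × 100 = 7.84%.

7.84%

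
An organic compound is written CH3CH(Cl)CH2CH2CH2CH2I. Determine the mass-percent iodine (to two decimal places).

Atom tally by fragment:
  CH3 → C:1 H:3
  CH(Cl) → C:1 H:1 Cl:1
  CH2 → C:1 H:2
  CH2 → C:1 H:2
  CH2 → C:1 H:2
  CH2I → C:1 H:2 I:1
Element totals:
  C: 6
  H: 12
  Cl: 1
  I: 1
Molecular formula: C6H12ClI.
Molar mass = 246.516 g/mol.
Mass from I: 1 × 126.904 = 126.904 g/mol.
%I = 126.904 / 246.516 × 100 = 51.48%.

51.48%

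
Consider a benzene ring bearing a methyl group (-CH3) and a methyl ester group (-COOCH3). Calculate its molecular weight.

Atom tally by fragment:
  benzene ring core → C:6 H:6
  (− 2 ring H displaced by substituents)
  + CH3 → C:1 H:3
  + COOCH3 → C:2 H:3 O:2
Element totals:
  C: 9
  H: 10
  O: 2
Molecular formula: C9H10O2.
  M = 9(12.011) + 10(1.008) + 2(15.999)
    = 108.099 + 10.080 + 31.998 = 150.177

150.18 g/mol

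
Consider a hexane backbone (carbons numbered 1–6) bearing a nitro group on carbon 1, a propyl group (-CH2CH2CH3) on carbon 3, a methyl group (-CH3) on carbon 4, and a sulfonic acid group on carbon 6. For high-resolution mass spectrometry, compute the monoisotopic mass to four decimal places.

267.1140

Atom tally by fragment:
  O2NCH2 → C:1 H:2 N:1 O:2
  CH2 → C:1 H:2
  CH(CH2CH2CH3) → C:4 H:8
  CH(CH3) → C:2 H:4
  CH2 → C:1 H:2
  CH2SO3H → C:1 H:3 S:1 O:3
Element totals:
  C: 10
  H: 21
  N: 1
  O: 5
  S: 1
Molecular formula: C10H21NO5S.
  M = 10(12.0) + 21(1.007825) + 14.003074 + 5(15.994915) + 31.972071
    = 120.000000 + 21.164325 + 14.003074 + 79.974575 + 31.972071 = 267.114045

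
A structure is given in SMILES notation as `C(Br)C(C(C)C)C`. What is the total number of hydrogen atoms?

13

Atom tally by fragment:
  BrCH2 → C:1 H:2 Br:1
  CH(CH(CH3)2) → C:4 H:8
  CH3 → C:1 H:3
Element totals:
  C: 6
  H: 13
  Br: 1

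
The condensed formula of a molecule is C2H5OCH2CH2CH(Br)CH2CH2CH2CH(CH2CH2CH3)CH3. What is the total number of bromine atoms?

Element totals:
  C: 13
  H: 27
  Br: 1
  O: 1

1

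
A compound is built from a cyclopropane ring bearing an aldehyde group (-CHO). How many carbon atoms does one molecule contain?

Atom tally by fragment:
  cyclopropane ring core → C:3 H:6
  (− 1 ring H displaced by substituents)
  + CHO → C:1 H:1 O:1
Element totals:
  C: 4
  H: 6
  O: 1

4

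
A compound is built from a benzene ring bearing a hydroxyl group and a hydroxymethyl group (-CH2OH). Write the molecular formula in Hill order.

C7H8O2

Atom tally by fragment:
  benzene ring core → C:6 H:6
  (− 2 ring H displaced by substituents)
  + OH → O:1 H:1
  + CH2OH → C:1 H:3 O:1
Element totals:
  C: 7
  H: 8
  O: 2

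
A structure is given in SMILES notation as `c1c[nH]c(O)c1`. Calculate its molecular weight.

Atom tally by fragment:
  pyrrole ring core → C:4 H:5 N:1
  (− 1 ring H displaced by substituents)
  + OH → O:1 H:1
Element totals:
  C: 4
  H: 5
  N: 1
  O: 1
Molecular formula: C4H5NO.
  M = 4(12.011) + 5(1.008) + 14.007 + 15.999
    = 48.044 + 5.040 + 14.007 + 15.999 = 83.090

83.09 g/mol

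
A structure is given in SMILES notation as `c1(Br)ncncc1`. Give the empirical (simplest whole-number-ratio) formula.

Atom tally by fragment:
  pyrimidine ring core → C:4 H:4 N:2
  (− 1 ring H displaced by substituents)
  + Br → Br:1
Element totals:
  C: 4
  H: 3
  Br: 1
  N: 2
Molecular formula: C4H3BrN2.
gcd of subscripts (1, 4, 3, 2) = 1, so the empirical formula equals the molecular formula.

C4H3BrN2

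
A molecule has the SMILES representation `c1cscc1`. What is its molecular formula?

C4H4S

Atom tally by fragment:
  thiophene ring core → C:4 H:4 S:1
Element totals:
  C: 4
  H: 4
  S: 1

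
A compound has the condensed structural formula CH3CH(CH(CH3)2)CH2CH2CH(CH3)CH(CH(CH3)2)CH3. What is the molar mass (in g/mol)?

198.39 g/mol

Element totals:
  C: 14
  H: 30
Molecular formula: C14H30.
  M = 14(12.011) + 30(1.008)
    = 168.154 + 30.240 = 198.394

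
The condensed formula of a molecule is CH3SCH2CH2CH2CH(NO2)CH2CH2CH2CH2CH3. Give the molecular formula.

Element totals:
  C: 10
  H: 21
  N: 1
  O: 2
  S: 1

C10H21NO2S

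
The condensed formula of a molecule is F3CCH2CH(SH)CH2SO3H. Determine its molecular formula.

C4H7F3O3S2

Atom tally by fragment:
  F3CCH2 → C:2 H:2 F:3
  CH(SH) → C:1 H:2 S:1
  CH2SO3H → C:1 H:3 S:1 O:3
Element totals:
  C: 4
  H: 7
  F: 3
  O: 3
  S: 2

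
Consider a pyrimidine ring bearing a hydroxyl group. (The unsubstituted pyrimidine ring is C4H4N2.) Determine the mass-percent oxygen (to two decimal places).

16.65%

Atom tally by fragment:
  pyrimidine ring core → C:4 H:4 N:2
  (− 1 ring H displaced by substituents)
  + OH → O:1 H:1
Element totals:
  C: 4
  H: 4
  N: 2
  O: 1
Molecular formula: C4H4N2O.
Molar mass = 96.089 g/mol.
Mass from O: 1 × 15.999 = 15.999 g/mol.
%O = 15.999 / 96.089 × 100 = 16.65%.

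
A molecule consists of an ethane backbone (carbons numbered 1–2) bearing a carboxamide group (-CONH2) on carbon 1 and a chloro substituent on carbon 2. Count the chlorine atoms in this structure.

Atom tally by fragment:
  H2NOCCH2 → C:2 H:4 O:1 N:1
  CH2Cl → C:1 H:2 Cl:1
Element totals:
  C: 3
  H: 6
  Cl: 1
  N: 1
  O: 1

1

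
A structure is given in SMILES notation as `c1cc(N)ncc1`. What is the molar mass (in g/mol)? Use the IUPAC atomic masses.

Atom tally by fragment:
  pyridine ring core → C:5 H:5 N:1
  (− 1 ring H displaced by substituents)
  + NH2 → N:1 H:2
Element totals:
  C: 5
  H: 6
  N: 2
Molecular formula: C5H6N2.
  M = 5(12.011) + 6(1.008) + 2(14.007)
    = 60.055 + 6.048 + 28.014 = 94.117

94.12 g/mol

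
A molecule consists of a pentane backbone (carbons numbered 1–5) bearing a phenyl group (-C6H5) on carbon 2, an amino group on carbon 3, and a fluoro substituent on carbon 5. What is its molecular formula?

Atom tally by fragment:
  CH3 → C:1 H:3
  CH(C6H5) → C:7 H:6
  CH(NH2) → C:1 H:3 N:1
  CH2 → C:1 H:2
  CH2F → C:1 H:2 F:1
Element totals:
  C: 11
  H: 16
  F: 1
  N: 1

C11H16FN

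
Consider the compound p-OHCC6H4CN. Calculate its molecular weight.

Element totals:
  C: 8
  H: 5
  N: 1
  O: 1
Molecular formula: C8H5NO.
  M = 8(12.011) + 5(1.008) + 14.007 + 15.999
    = 96.088 + 5.040 + 14.007 + 15.999 = 131.134

131.13 g/mol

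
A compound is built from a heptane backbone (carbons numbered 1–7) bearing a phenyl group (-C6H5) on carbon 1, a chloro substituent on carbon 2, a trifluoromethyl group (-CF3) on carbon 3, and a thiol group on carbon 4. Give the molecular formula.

Atom tally by fragment:
  C6H5CH2 → C:7 H:7
  CH(Cl) → C:1 H:1 Cl:1
  CH(CF3) → C:2 H:1 F:3
  CH(SH) → C:1 H:2 S:1
  CH2 → C:1 H:2
  CH2 → C:1 H:2
  CH3 → C:1 H:3
Element totals:
  C: 14
  H: 18
  Cl: 1
  F: 3
  S: 1

C14H18ClF3S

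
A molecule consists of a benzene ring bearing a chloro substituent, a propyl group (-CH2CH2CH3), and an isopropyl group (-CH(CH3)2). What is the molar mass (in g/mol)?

196.72 g/mol

Atom tally by fragment:
  benzene ring core → C:6 H:6
  (− 3 ring H displaced by substituents)
  + Cl → Cl:1
  + CH2CH2CH3 → C:3 H:7
  + CH(CH3)2 → C:3 H:7
Element totals:
  C: 12
  H: 17
  Cl: 1
Molecular formula: C12H17Cl.
  M = 12(12.011) + 17(1.008) + 35.45
    = 144.132 + 17.136 + 35.450 = 196.718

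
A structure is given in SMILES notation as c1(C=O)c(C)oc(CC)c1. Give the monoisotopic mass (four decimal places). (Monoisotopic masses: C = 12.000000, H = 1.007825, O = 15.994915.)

138.0681

Atom tally by fragment:
  furan ring core → C:4 H:4 O:1
  (− 3 ring H displaced by substituents)
  + CHO → C:1 H:1 O:1
  + CH3 → C:1 H:3
  + C2H5 → C:2 H:5
Element totals:
  C: 8
  H: 10
  O: 2
Molecular formula: C8H10O2.
  M = 8(12.0) + 10(1.007825) + 2(15.994915)
    = 96.000000 + 10.078250 + 31.989830 = 138.068080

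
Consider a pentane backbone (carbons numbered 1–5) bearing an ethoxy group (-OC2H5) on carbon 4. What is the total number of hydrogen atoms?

Atom tally by fragment:
  CH3 → C:1 H:3
  CH2 → C:1 H:2
  CH2 → C:1 H:2
  CH(OC2H5) → C:3 H:6 O:1
  CH3 → C:1 H:3
Element totals:
  C: 7
  H: 16
  O: 1

16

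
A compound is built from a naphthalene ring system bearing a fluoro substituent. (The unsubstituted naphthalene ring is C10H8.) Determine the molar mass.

146.16 g/mol

Atom tally by fragment:
  naphthalene ring system core → C:10 H:8
  (− 1 ring H displaced by substituents)
  + F → F:1
Element totals:
  C: 10
  H: 7
  F: 1
Molecular formula: C10H7F.
  M = 10(12.011) + 7(1.008) + 18.998
    = 120.110 + 7.056 + 18.998 = 146.164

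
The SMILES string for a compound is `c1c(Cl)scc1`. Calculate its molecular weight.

Atom tally by fragment:
  thiophene ring core → C:4 H:4 S:1
  (− 1 ring H displaced by substituents)
  + Cl → Cl:1
Element totals:
  C: 4
  H: 3
  Cl: 1
  S: 1
Molecular formula: C4H3ClS.
  M = 4(12.011) + 3(1.008) + 35.45 + 32.06
    = 48.044 + 3.024 + 35.450 + 32.060 = 118.578

118.58 g/mol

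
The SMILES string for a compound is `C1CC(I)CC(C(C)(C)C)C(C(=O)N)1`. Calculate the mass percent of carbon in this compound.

Atom tally by fragment:
  cyclohexane ring core → C:6 H:12
  (− 3 ring H displaced by substituents)
  + I → I:1
  + C(CH3)3 → C:4 H:9
  + CONH2 → C:1 H:2 O:1 N:1
Element totals:
  C: 11
  H: 20
  I: 1
  N: 1
  O: 1
Molecular formula: C11H20INO.
Molar mass = 309.191 g/mol.
Mass from C: 11 × 12.011 = 132.121 g/mol.
%C = 132.121 / 309.191 × 100 = 42.73%.

42.73%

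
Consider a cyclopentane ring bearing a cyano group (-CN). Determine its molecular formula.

C6H9N

Atom tally by fragment:
  cyclopentane ring core → C:5 H:10
  (− 1 ring H displaced by substituents)
  + CN → C:1 N:1
Element totals:
  C: 6
  H: 9
  N: 1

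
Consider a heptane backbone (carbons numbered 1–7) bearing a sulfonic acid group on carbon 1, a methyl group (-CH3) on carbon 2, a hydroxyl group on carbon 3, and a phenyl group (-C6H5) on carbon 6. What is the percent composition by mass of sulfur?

Atom tally by fragment:
  HO3SCH2 → C:1 H:3 S:1 O:3
  CH(CH3) → C:2 H:4
  CH(OH) → C:1 H:2 O:1
  CH2 → C:1 H:2
  CH2 → C:1 H:2
  CH(C6H5) → C:7 H:6
  CH3 → C:1 H:3
Element totals:
  C: 14
  H: 22
  O: 4
  S: 1
Molecular formula: C14H22O4S.
Molar mass = 286.386 g/mol.
Mass from S: 1 × 32.06 = 32.060 g/mol.
%S = 32.060 / 286.386 × 100 = 11.19%.

11.19%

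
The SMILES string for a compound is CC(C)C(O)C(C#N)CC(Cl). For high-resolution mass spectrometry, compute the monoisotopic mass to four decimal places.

Atom tally by fragment:
  CH3 → C:1 H:3
  CH(CH3) → C:2 H:4
  CH(OH) → C:1 H:2 O:1
  CH(CN) → C:2 H:1 N:1
  CH2 → C:1 H:2
  CH2Cl → C:1 H:2 Cl:1
Element totals:
  C: 8
  H: 14
  Cl: 1
  N: 1
  O: 1
Molecular formula: C8H14ClNO.
  M = 8(12.0) + 14(1.007825) + 34.968853 + 14.003074 + 15.994915
    = 96.000000 + 14.109550 + 34.968853 + 14.003074 + 15.994915 = 175.076392

175.0764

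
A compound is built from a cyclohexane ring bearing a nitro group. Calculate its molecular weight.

Atom tally by fragment:
  cyclohexane ring core → C:6 H:12
  (− 1 ring H displaced by substituents)
  + NO2 → N:1 O:2
Element totals:
  C: 6
  H: 11
  N: 1
  O: 2
Molecular formula: C6H11NO2.
  M = 6(12.011) + 11(1.008) + 14.007 + 2(15.999)
    = 72.066 + 11.088 + 14.007 + 31.998 = 129.159

129.16 g/mol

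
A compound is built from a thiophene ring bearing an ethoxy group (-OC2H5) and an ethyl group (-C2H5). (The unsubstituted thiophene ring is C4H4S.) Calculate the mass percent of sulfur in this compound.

20.52%

Atom tally by fragment:
  thiophene ring core → C:4 H:4 S:1
  (− 2 ring H displaced by substituents)
  + OC2H5 → C:2 H:5 O:1
  + C2H5 → C:2 H:5
Element totals:
  C: 8
  H: 12
  O: 1
  S: 1
Molecular formula: C8H12OS.
Molar mass = 156.243 g/mol.
Mass from S: 1 × 32.06 = 32.060 g/mol.
%S = 32.060 / 156.243 × 100 = 20.52%.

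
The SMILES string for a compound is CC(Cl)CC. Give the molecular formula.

C4H9Cl

Atom tally by fragment:
  CH3 → C:1 H:3
  CH(Cl) → C:1 H:1 Cl:1
  CH2 → C:1 H:2
  CH3 → C:1 H:3
Element totals:
  C: 4
  H: 9
  Cl: 1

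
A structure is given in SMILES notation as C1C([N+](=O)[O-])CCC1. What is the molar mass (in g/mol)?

Atom tally by fragment:
  cyclopentane ring core → C:5 H:10
  (− 1 ring H displaced by substituents)
  + NO2 → N:1 O:2
Element totals:
  C: 5
  H: 9
  N: 1
  O: 2
Molecular formula: C5H9NO2.
  M = 5(12.011) + 9(1.008) + 14.007 + 2(15.999)
    = 60.055 + 9.072 + 14.007 + 31.998 = 115.132

115.13 g/mol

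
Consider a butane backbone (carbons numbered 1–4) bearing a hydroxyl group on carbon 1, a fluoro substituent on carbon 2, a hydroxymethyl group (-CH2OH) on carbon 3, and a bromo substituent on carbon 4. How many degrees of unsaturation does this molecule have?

0

Atom tally by fragment:
  HOCH2 → C:1 H:3 O:1
  CH(F) → C:1 H:1 F:1
  CH(CH2OH) → C:2 H:4 O:1
  CH2Br → C:1 H:2 Br:1
Element totals:
  C: 5
  H: 10
  Br: 1
  F: 1
  O: 2
Molecular formula: C5H10BrFO2.
DoU = (2C + 2 + N − H − X) / 2 = (2·5 + 2 + 0 − 10 − 2) / 2 = 0.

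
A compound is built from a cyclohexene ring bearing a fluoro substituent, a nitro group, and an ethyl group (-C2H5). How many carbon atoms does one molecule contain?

Atom tally by fragment:
  cyclohexene ring core → C:6 H:10
  (− 3 ring H displaced by substituents)
  + F → F:1
  + NO2 → N:1 O:2
  + C2H5 → C:2 H:5
Element totals:
  C: 8
  H: 12
  F: 1
  N: 1
  O: 2

8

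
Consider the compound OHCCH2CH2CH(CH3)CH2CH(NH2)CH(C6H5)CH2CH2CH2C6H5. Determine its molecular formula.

C23H31NO

Element totals:
  C: 23
  H: 31
  N: 1
  O: 1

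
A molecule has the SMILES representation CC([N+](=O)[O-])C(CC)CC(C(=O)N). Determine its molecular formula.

Atom tally by fragment:
  CH3 → C:1 H:3
  CH(NO2) → C:1 H:1 N:1 O:2
  CH(C2H5) → C:3 H:6
  CH2 → C:1 H:2
  CH2CONH2 → C:2 H:4 O:1 N:1
Element totals:
  C: 8
  H: 16
  N: 2
  O: 3

C8H16N2O3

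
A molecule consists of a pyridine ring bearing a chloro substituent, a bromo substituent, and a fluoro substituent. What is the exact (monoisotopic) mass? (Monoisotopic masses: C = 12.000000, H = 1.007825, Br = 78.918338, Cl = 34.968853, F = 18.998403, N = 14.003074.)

208.9043

Atom tally by fragment:
  pyridine ring core → C:5 H:5 N:1
  (− 3 ring H displaced by substituents)
  + Cl → Cl:1
  + Br → Br:1
  + F → F:1
Element totals:
  C: 5
  H: 2
  Br: 1
  Cl: 1
  F: 1
  N: 1
Molecular formula: C5H2BrClFN.
  M = 5(12.0) + 2(1.007825) + 78.918338 + 34.968853 + 18.998403 + 14.003074
    = 60.000000 + 2.015650 + 78.918338 + 34.968853 + 18.998403 + 14.003074 = 208.904318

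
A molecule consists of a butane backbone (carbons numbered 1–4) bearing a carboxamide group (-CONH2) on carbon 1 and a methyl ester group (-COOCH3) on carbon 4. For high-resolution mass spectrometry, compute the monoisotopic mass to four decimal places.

159.0895

Atom tally by fragment:
  H2NOCCH2 → C:2 H:4 O:1 N:1
  CH2 → C:1 H:2
  CH2 → C:1 H:2
  CH2COOCH3 → C:3 H:5 O:2
Element totals:
  C: 7
  H: 13
  N: 1
  O: 3
Molecular formula: C7H13NO3.
  M = 7(12.0) + 13(1.007825) + 14.003074 + 3(15.994915)
    = 84.000000 + 13.101725 + 14.003074 + 47.984745 = 159.089544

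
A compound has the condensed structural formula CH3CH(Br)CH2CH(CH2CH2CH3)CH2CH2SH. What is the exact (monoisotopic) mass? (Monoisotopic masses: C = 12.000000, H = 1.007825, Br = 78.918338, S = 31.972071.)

Atom tally by fragment:
  CH3 → C:1 H:3
  CH(Br) → C:1 H:1 Br:1
  CH2 → C:1 H:2
  CH(CH2CH2CH3) → C:4 H:8
  CH2 → C:1 H:2
  CH2SH → C:1 H:3 S:1
Element totals:
  C: 9
  H: 19
  Br: 1
  S: 1
Molecular formula: C9H19BrS.
  M = 9(12.0) + 19(1.007825) + 78.918338 + 31.972071
    = 108.000000 + 19.148675 + 78.918338 + 31.972071 = 238.039084

238.0391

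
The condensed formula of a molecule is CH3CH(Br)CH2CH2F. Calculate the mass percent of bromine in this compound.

51.55%

Element totals:
  C: 4
  H: 8
  Br: 1
  F: 1
Molecular formula: C4H8BrF.
Molar mass = 155.010 g/mol.
Mass from Br: 1 × 79.904 = 79.904 g/mol.
%Br = 79.904 / 155.010 × 100 = 51.55%.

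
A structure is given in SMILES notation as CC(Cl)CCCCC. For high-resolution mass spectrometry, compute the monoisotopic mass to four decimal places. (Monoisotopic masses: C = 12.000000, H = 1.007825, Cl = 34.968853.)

134.0862

Atom tally by fragment:
  CH3 → C:1 H:3
  CH(Cl) → C:1 H:1 Cl:1
  CH2 → C:1 H:2
  CH2 → C:1 H:2
  CH2 → C:1 H:2
  CH2 → C:1 H:2
  CH3 → C:1 H:3
Element totals:
  C: 7
  H: 15
  Cl: 1
Molecular formula: C7H15Cl.
  M = 7(12.0) + 15(1.007825) + 34.968853
    = 84.000000 + 15.117375 + 34.968853 = 134.086228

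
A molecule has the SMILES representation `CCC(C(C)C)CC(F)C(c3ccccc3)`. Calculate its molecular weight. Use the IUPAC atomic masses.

222.35 g/mol

Atom tally by fragment:
  CH3 → C:1 H:3
  CH2 → C:1 H:2
  CH(CH(CH3)2) → C:4 H:8
  CH2 → C:1 H:2
  CH(F) → C:1 H:1 F:1
  CH2C6H5 → C:7 H:7
Element totals:
  C: 15
  H: 23
  F: 1
Molecular formula: C15H23F.
  M = 15(12.011) + 23(1.008) + 18.998
    = 180.165 + 23.184 + 18.998 = 222.347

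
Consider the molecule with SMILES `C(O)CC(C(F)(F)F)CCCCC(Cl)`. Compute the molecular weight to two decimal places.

Atom tally by fragment:
  HOCH2 → C:1 H:3 O:1
  CH2 → C:1 H:2
  CH(CF3) → C:2 H:1 F:3
  CH2 → C:1 H:2
  CH2 → C:1 H:2
  CH2 → C:1 H:2
  CH2 → C:1 H:2
  CH2Cl → C:1 H:2 Cl:1
Element totals:
  C: 9
  H: 16
  Cl: 1
  F: 3
  O: 1
Molecular formula: C9H16ClF3O.
  M = 9(12.011) + 16(1.008) + 35.45 + 3(18.998) + 15.999
    = 108.099 + 16.128 + 35.450 + 56.994 + 15.999 = 232.670

232.67 g/mol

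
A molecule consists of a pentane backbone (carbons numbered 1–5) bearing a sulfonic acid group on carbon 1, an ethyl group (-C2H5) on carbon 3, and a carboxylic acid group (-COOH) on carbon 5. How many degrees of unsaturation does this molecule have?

Atom tally by fragment:
  HO3SCH2 → C:1 H:3 S:1 O:3
  CH2 → C:1 H:2
  CH(C2H5) → C:3 H:6
  CH2 → C:1 H:2
  CH2COOH → C:2 H:3 O:2
Element totals:
  C: 8
  H: 16
  O: 5
  S: 1
Molecular formula: C8H16O5S.
DoU = (2C + 2 + N − H − X) / 2 = (2·8 + 2 + 0 − 16 − 0) / 2 = 1.

1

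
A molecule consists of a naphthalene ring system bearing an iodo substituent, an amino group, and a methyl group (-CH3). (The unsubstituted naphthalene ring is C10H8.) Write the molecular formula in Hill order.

Atom tally by fragment:
  naphthalene ring system core → C:10 H:8
  (− 3 ring H displaced by substituents)
  + I → I:1
  + NH2 → N:1 H:2
  + CH3 → C:1 H:3
Element totals:
  C: 11
  H: 10
  I: 1
  N: 1

C11H10IN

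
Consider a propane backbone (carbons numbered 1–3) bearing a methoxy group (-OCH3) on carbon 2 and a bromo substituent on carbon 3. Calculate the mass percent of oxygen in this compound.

10.46%

Atom tally by fragment:
  CH3 → C:1 H:3
  CH(OCH3) → C:2 H:4 O:1
  CH2Br → C:1 H:2 Br:1
Element totals:
  C: 4
  H: 9
  Br: 1
  O: 1
Molecular formula: C4H9BrO.
Molar mass = 153.019 g/mol.
Mass from O: 1 × 15.999 = 15.999 g/mol.
%O = 15.999 / 153.019 × 100 = 10.46%.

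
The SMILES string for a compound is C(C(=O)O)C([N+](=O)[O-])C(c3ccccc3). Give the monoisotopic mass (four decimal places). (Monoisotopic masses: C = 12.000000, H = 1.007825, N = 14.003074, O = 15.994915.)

Atom tally by fragment:
  HOOCCH2 → C:2 H:3 O:2
  CH(NO2) → C:1 H:1 N:1 O:2
  CH2C6H5 → C:7 H:7
Element totals:
  C: 10
  H: 11
  N: 1
  O: 4
Molecular formula: C10H11NO4.
  M = 10(12.0) + 11(1.007825) + 14.003074 + 4(15.994915)
    = 120.000000 + 11.086075 + 14.003074 + 63.979660 = 209.068809

209.0688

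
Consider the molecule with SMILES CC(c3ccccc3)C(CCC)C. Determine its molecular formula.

Atom tally by fragment:
  CH3 → C:1 H:3
  CH(C6H5) → C:7 H:6
  CH(CH2CH2CH3) → C:4 H:8
  CH3 → C:1 H:3
Element totals:
  C: 13
  H: 20

C13H20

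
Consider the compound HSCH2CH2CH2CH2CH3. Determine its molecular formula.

Element totals:
  C: 5
  H: 12
  S: 1

C5H12S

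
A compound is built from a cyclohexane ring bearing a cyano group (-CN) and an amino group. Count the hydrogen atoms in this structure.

Atom tally by fragment:
  cyclohexane ring core → C:6 H:12
  (− 2 ring H displaced by substituents)
  + CN → C:1 N:1
  + NH2 → N:1 H:2
Element totals:
  C: 7
  H: 12
  N: 2

12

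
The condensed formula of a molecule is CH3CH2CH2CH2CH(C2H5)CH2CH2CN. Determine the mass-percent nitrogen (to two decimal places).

Atom tally by fragment:
  CH3 → C:1 H:3
  CH2 → C:1 H:2
  CH2 → C:1 H:2
  CH2 → C:1 H:2
  CH(C2H5) → C:3 H:6
  CH2 → C:1 H:2
  CH2CN → C:2 H:2 N:1
Element totals:
  C: 10
  H: 19
  N: 1
Molecular formula: C10H19N.
Molar mass = 153.269 g/mol.
Mass from N: 1 × 14.007 = 14.007 g/mol.
%N = 14.007 / 153.269 × 100 = 9.14%.

9.14%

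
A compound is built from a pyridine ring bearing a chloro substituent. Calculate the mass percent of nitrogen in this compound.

Atom tally by fragment:
  pyridine ring core → C:5 H:5 N:1
  (− 1 ring H displaced by substituents)
  + Cl → Cl:1
Element totals:
  C: 5
  H: 4
  Cl: 1
  N: 1
Molecular formula: C5H4ClN.
Molar mass = 113.544 g/mol.
Mass from N: 1 × 14.007 = 14.007 g/mol.
%N = 14.007 / 113.544 × 100 = 12.34%.

12.34%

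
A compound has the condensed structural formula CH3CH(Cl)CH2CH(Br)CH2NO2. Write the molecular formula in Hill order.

C5H9BrClNO2

Atom tally by fragment:
  CH3 → C:1 H:3
  CH(Cl) → C:1 H:1 Cl:1
  CH2 → C:1 H:2
  CH(Br) → C:1 H:1 Br:1
  CH2NO2 → C:1 H:2 N:1 O:2
Element totals:
  C: 5
  H: 9
  Br: 1
  Cl: 1
  N: 1
  O: 2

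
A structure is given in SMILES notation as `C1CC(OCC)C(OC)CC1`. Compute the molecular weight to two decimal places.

158.24 g/mol

Atom tally by fragment:
  cyclohexane ring core → C:6 H:12
  (− 2 ring H displaced by substituents)
  + OC2H5 → C:2 H:5 O:1
  + OCH3 → C:1 H:3 O:1
Element totals:
  C: 9
  H: 18
  O: 2
Molecular formula: C9H18O2.
  M = 9(12.011) + 18(1.008) + 2(15.999)
    = 108.099 + 18.144 + 31.998 = 158.241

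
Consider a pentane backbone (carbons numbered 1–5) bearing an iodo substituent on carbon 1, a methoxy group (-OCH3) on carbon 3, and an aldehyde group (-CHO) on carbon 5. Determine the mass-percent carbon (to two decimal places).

32.83%

Atom tally by fragment:
  ICH2 → C:1 H:2 I:1
  CH2 → C:1 H:2
  CH(OCH3) → C:2 H:4 O:1
  CH2 → C:1 H:2
  CH2CHO → C:2 H:3 O:1
Element totals:
  C: 7
  H: 13
  I: 1
  O: 2
Molecular formula: C7H13IO2.
Molar mass = 256.083 g/mol.
Mass from C: 7 × 12.011 = 84.077 g/mol.
%C = 84.077 / 256.083 × 100 = 32.83%.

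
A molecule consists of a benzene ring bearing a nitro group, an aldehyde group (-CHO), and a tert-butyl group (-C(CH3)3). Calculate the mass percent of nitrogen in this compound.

Atom tally by fragment:
  benzene ring core → C:6 H:6
  (− 3 ring H displaced by substituents)
  + NO2 → N:1 O:2
  + CHO → C:1 H:1 O:1
  + C(CH3)3 → C:4 H:9
Element totals:
  C: 11
  H: 13
  N: 1
  O: 3
Molecular formula: C11H13NO3.
Molar mass = 207.229 g/mol.
Mass from N: 1 × 14.007 = 14.007 g/mol.
%N = 14.007 / 207.229 × 100 = 6.76%.

6.76%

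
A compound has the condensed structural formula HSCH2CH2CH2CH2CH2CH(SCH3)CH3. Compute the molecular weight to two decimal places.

178.35 g/mol

Element totals:
  C: 8
  H: 18
  S: 2
Molecular formula: C8H18S2.
  M = 8(12.011) + 18(1.008) + 2(32.06)
    = 96.088 + 18.144 + 64.120 = 178.352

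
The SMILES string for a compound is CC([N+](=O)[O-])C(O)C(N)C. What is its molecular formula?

Atom tally by fragment:
  CH3 → C:1 H:3
  CH(NO2) → C:1 H:1 N:1 O:2
  CH(OH) → C:1 H:2 O:1
  CH(NH2) → C:1 H:3 N:1
  CH3 → C:1 H:3
Element totals:
  C: 5
  H: 12
  N: 2
  O: 3

C5H12N2O3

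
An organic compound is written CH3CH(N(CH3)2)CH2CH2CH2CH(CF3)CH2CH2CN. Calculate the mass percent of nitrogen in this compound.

Atom tally by fragment:
  CH3 → C:1 H:3
  CH(N(CH3)2) → C:3 H:7 N:1
  CH2 → C:1 H:2
  CH2 → C:1 H:2
  CH2 → C:1 H:2
  CH(CF3) → C:2 H:1 F:3
  CH2 → C:1 H:2
  CH2CN → C:2 H:2 N:1
Element totals:
  C: 12
  H: 21
  F: 3
  N: 2
Molecular formula: C12H21F3N2.
Molar mass = 250.308 g/mol.
Mass from N: 2 × 14.007 = 28.014 g/mol.
%N = 28.014 / 250.308 × 100 = 11.19%.

11.19%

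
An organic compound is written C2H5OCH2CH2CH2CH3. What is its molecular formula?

Atom tally by fragment:
  C2H5OCH2 → C:3 H:7 O:1
  CH2 → C:1 H:2
  CH2 → C:1 H:2
  CH3 → C:1 H:3
Element totals:
  C: 6
  H: 14
  O: 1

C6H14O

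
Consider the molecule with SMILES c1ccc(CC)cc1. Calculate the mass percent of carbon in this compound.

Atom tally by fragment:
  benzene ring core → C:6 H:6
  (− 1 ring H displaced by substituents)
  + C2H5 → C:2 H:5
Element totals:
  C: 8
  H: 10
Molecular formula: C8H10.
Molar mass = 106.168 g/mol.
Mass from C: 8 × 12.011 = 96.088 g/mol.
%C = 96.088 / 106.168 × 100 = 90.51%.

90.51%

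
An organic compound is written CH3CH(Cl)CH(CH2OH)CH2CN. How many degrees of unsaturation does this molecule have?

Element totals:
  C: 6
  H: 10
  Cl: 1
  N: 1
  O: 1
Molecular formula: C6H10ClNO.
DoU = (2C + 2 + N − H − X) / 2 = (2·6 + 2 + 1 − 10 − 1) / 2 = 2.

2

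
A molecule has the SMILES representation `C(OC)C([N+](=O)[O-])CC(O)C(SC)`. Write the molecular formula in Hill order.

Atom tally by fragment:
  CH3OCH2 → C:2 H:5 O:1
  CH(NO2) → C:1 H:1 N:1 O:2
  CH2 → C:1 H:2
  CH(OH) → C:1 H:2 O:1
  CH2SCH3 → C:2 H:5 S:1
Element totals:
  C: 7
  H: 15
  N: 1
  O: 4
  S: 1

C7H15NO4S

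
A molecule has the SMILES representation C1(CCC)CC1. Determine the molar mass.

84.16 g/mol

Atom tally by fragment:
  cyclopropane ring core → C:3 H:6
  (− 1 ring H displaced by substituents)
  + CH2CH2CH3 → C:3 H:7
Element totals:
  C: 6
  H: 12
Molecular formula: C6H12.
  M = 6(12.011) + 12(1.008)
    = 72.066 + 12.096 = 84.162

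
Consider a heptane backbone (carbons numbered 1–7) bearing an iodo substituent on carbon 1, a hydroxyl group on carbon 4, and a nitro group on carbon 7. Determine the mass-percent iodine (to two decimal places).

44.20%

Atom tally by fragment:
  ICH2 → C:1 H:2 I:1
  CH2 → C:1 H:2
  CH2 → C:1 H:2
  CH(OH) → C:1 H:2 O:1
  CH2 → C:1 H:2
  CH2 → C:1 H:2
  CH2NO2 → C:1 H:2 N:1 O:2
Element totals:
  C: 7
  H: 14
  I: 1
  N: 1
  O: 3
Molecular formula: C7H14INO3.
Molar mass = 287.097 g/mol.
Mass from I: 1 × 126.904 = 126.904 g/mol.
%I = 126.904 / 287.097 × 100 = 44.20%.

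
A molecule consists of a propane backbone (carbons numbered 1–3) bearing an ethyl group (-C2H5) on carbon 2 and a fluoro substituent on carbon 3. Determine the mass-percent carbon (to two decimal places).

Atom tally by fragment:
  CH3 → C:1 H:3
  CH(C2H5) → C:3 H:6
  CH2F → C:1 H:2 F:1
Element totals:
  C: 5
  H: 11
  F: 1
Molecular formula: C5H11F.
Molar mass = 90.141 g/mol.
Mass from C: 5 × 12.011 = 60.055 g/mol.
%C = 60.055 / 90.141 × 100 = 66.62%.

66.62%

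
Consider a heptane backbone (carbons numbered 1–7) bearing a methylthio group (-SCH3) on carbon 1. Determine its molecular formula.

C8H18S

Atom tally by fragment:
  CH3SCH2 → C:2 H:5 S:1
  CH2 → C:1 H:2
  CH2 → C:1 H:2
  CH2 → C:1 H:2
  CH2 → C:1 H:2
  CH2 → C:1 H:2
  CH3 → C:1 H:3
Element totals:
  C: 8
  H: 18
  S: 1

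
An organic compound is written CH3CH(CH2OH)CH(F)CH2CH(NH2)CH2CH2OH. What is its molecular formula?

C8H18FNO2

Element totals:
  C: 8
  H: 18
  F: 1
  N: 1
  O: 2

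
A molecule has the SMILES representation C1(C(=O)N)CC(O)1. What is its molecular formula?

C4H7NO2

Atom tally by fragment:
  cyclopropane ring core → C:3 H:6
  (− 2 ring H displaced by substituents)
  + CONH2 → C:1 H:2 O:1 N:1
  + OH → O:1 H:1
Element totals:
  C: 4
  H: 7
  N: 1
  O: 2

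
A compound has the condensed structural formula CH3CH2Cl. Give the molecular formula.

Atom tally by fragment:
  CH3 → C:1 H:3
  CH2Cl → C:1 H:2 Cl:1
Element totals:
  C: 2
  H: 5
  Cl: 1

C2H5Cl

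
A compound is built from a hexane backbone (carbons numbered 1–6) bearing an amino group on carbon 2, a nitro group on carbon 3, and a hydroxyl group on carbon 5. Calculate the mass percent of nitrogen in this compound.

Atom tally by fragment:
  CH3 → C:1 H:3
  CH(NH2) → C:1 H:3 N:1
  CH(NO2) → C:1 H:1 N:1 O:2
  CH2 → C:1 H:2
  CH(OH) → C:1 H:2 O:1
  CH3 → C:1 H:3
Element totals:
  C: 6
  H: 14
  N: 2
  O: 3
Molecular formula: C6H14N2O3.
Molar mass = 162.189 g/mol.
Mass from N: 2 × 14.007 = 28.014 g/mol.
%N = 28.014 / 162.189 × 100 = 17.27%.

17.27%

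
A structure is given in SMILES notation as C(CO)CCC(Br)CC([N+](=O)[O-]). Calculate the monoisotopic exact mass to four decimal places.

Atom tally by fragment:
  HOCH2CH2 → C:2 H:5 O:1
  CH2 → C:1 H:2
  CH2 → C:1 H:2
  CH(Br) → C:1 H:1 Br:1
  CH2 → C:1 H:2
  CH2NO2 → C:1 H:2 N:1 O:2
Element totals:
  C: 7
  H: 14
  Br: 1
  N: 1
  O: 3
Molecular formula: C7H14BrNO3.
  M = 7(12.0) + 14(1.007825) + 78.918338 + 14.003074 + 3(15.994915)
    = 84.000000 + 14.109550 + 78.918338 + 14.003074 + 47.984745 = 239.015707

239.0157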